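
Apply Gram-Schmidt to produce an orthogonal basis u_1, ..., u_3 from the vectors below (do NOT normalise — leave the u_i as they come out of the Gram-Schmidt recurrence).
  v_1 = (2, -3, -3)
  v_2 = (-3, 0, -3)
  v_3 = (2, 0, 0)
Orthogonal basis:
  u_1 = (2, -3, -3)
  u_2 = (-36/11, 9/22, -57/22)
  u_3 = (18/43, 30/43, -18/43)

Apply the Gram-Schmidt recurrence
  u_1 = v_1
  u_i = v_i − Σ_{j<i} ((v_i · u_j) / (u_j · u_j)) · u_j.

Step by step this gives:
  u_1 = (2, -3, -3)
  u_2 = (-36/11, 9/22, -57/22)
  u_3 = (18/43, 30/43, -18/43)

Orthogonality check:
  u_2 · u_1 = 0 (should be 0)
  u_3 · u_1 = 0 (should be 0)
  u_3 · u_2 = 0 (should be 0)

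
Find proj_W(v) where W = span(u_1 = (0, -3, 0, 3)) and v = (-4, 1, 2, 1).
proj_W(v) = (0, 0, 0, 0)

Set up U = [u_1 | ... | u_1] ∈ R^(4×1). The projector onto W = col(U) is P = U (U^T U)^(-1) U^T.
Compute U^T U =
  [18],
and U^T v = (0).
Solve U^T U · c = U^T v for the coefficients: c = (0). The projection is proj_W(v) = U c.
Check: (v - proj_W(v)) · u_1 = 0  (should be 0).
Result: proj_W(v) = (0, 0, 0, 0).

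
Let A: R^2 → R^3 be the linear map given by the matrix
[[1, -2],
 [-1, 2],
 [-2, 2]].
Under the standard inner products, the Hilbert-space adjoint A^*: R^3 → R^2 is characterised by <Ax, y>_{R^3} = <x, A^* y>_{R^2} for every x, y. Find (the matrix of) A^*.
A^* = A^T =
[[1, -1, -2],
 [-2, 2, 2]]

For real matrices with standard dot products, the defining identity <Ax, y> = <x, A^* y> gives (Ax)^T y = x^T (A^*) y, i.e. x^T A^T y = x^T (A^*) y. Since this holds for all x, y, we must have A^* = A^T. Therefore
A^* =
[[1, -1, -2],
 [-2, 2, 2]].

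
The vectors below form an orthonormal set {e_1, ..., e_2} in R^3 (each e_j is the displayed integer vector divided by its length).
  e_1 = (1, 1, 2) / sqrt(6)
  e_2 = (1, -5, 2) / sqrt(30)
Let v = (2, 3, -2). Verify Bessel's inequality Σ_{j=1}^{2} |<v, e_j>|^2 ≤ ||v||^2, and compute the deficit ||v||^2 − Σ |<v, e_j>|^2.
Σ |<v, e_j>|^2 = 49/5; ||v||^2 = 17; deficit = 36/5

Write each e_j = u_j / sqrt(<u_j, u_j>) where u_j is the displayed integer vector. Then <v, e_j> = <v, u_j> / sqrt(<u_j, u_j>), so |<v, e_j>|^2 = <v, u_j>^2 / <u_j, u_j>.
Coefficients: <v, e_1> = 1/sqrt(6), <v, e_2> = -17/sqrt(30).
Square and sum: Σ |<v, e_j>|^2 = 49/5.
Compute ||v||^2 = v·v = 17.
Deficit = 17 − 49/5 = 36/5 ≥ 0, confirming Bessel's inequality. (The deficit equals ||v − Σ <v,e_j> e_j||^2, the squared distance from v to span{e_j}.)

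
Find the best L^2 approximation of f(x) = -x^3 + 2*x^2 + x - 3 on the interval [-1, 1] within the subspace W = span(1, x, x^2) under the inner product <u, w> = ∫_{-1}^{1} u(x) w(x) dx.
g(x) = 2*x^2 + 2*x/5 - 3

The best approximation g ∈ W is the orthogonal projection of f onto W. Writing g = a_0 + a_1 x + a_2 x^2, the coefficients solve the normal equations G · a = b where
  G_{ij} = <φ_i, φ_j> and b_i = <f, φ_i>, with φ_0 = 1, φ_1 = x, φ_2 = x^2.
G =
  [2, 0, 2/3]
  [0, 2/3, 0]
  [2/3, 0, 2/5],
b = (-14/3, 4/15, -6/5).
Solving gives a_0 = -3, a_1 = 2/5, a_2 = 2, so
  g(x) = 2*x^2 + 2*x/5 - 3.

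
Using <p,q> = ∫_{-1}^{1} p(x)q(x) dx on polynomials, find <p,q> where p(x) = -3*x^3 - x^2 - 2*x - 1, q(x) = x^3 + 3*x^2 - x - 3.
<p,q> = 596/105

Expand the product: p(x)·q(x) = -3*x^6 - 10*x^5 - 2*x^4 + 3*x^3 + 2*x^2 + 7*x + 3.
∫_{-1}^{1} of each monomial x^k gives [2/(k+1) if k even, 0 if k odd]. Integrating term-by-term (or equivalently evaluating the antiderivative F(x) = -3*x^7/7 - 5*x^6/3 - 2*x^5/5 + 3*x^4/4 + 2*x^3/3 + 7*x^2/2 + 3*x at the endpoints):
  F(1) − F(−1) = 759/140 − (-107/420) = 596/105.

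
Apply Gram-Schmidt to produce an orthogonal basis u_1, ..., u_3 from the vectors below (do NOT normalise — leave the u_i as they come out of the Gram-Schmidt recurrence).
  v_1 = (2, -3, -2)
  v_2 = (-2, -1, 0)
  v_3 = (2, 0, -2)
Orthogonal basis:
  u_1 = (2, -3, -2)
  u_2 = (-32/17, -20/17, -2/17)
  u_3 = (-2/7, 4/7, -8/7)

Apply the Gram-Schmidt recurrence
  u_1 = v_1
  u_i = v_i − Σ_{j<i} ((v_i · u_j) / (u_j · u_j)) · u_j.

Step by step this gives:
  u_1 = (2, -3, -2)
  u_2 = (-32/17, -20/17, -2/17)
  u_3 = (-2/7, 4/7, -8/7)

Orthogonality check:
  u_2 · u_1 = 0 (should be 0)
  u_3 · u_1 = 0 (should be 0)
  u_3 · u_2 = 0 (should be 0)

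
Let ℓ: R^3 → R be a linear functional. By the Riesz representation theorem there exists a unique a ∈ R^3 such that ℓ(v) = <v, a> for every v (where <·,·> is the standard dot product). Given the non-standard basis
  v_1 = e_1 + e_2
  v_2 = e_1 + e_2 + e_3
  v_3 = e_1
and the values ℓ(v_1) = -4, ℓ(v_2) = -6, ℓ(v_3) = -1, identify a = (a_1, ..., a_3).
a = (-1, -3, -2)

Write a = (a_1, ..., a_3) in the standard basis. For each basis vector v_i, ℓ(v_i) = <v_i, a> is a linear equation in the a_j's. Collect the n equations into a matrix system V a = ℓ, where row i of V is v_i (expressed in the standard basis). Since V is invertible (lower-triangular with 1s on the diagonal, up to permutation), solve by back-substitution:
  V =
[[1, 1, 0],
 [1, 1, 1],
 [1, 0, 0]]
  V a = (-4, -6, -1)
Solving gives a = (-1, -3, -2).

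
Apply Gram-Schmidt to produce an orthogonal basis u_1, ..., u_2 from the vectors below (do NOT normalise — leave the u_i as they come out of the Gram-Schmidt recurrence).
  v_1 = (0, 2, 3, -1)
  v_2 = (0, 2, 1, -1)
Orthogonal basis:
  u_1 = (0, 2, 3, -1)
  u_2 = (0, 6/7, -5/7, -3/7)

Apply the Gram-Schmidt recurrence
  u_1 = v_1
  u_i = v_i − Σ_{j<i} ((v_i · u_j) / (u_j · u_j)) · u_j.

Step by step this gives:
  u_1 = (0, 2, 3, -1)
  u_2 = (0, 6/7, -5/7, -3/7)

Orthogonality check:
  u_2 · u_1 = 0 (should be 0)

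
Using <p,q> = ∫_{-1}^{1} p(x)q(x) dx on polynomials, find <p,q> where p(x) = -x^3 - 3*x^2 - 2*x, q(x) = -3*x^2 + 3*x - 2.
<p,q> = 12/5

Expand the product: p(x)·q(x) = 3*x^5 + 6*x^4 - x^3 + 4*x.
∫_{-1}^{1} of each monomial x^k gives [2/(k+1) if k even, 0 if k odd]. Integrating term-by-term (or equivalently evaluating the antiderivative F(x) = x^6/2 + 6*x^5/5 - x^4/4 + 2*x^2 at the endpoints):
  F(1) − F(−1) = 69/20 − (21/20) = 12/5.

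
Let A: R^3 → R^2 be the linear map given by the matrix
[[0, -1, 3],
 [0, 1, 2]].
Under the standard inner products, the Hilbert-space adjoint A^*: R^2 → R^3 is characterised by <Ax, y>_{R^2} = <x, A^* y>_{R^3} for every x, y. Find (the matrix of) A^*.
A^* = A^T =
[[0, 0],
 [-1, 1],
 [3, 2]]

For real matrices with standard dot products, the defining identity <Ax, y> = <x, A^* y> gives (Ax)^T y = x^T (A^*) y, i.e. x^T A^T y = x^T (A^*) y. Since this holds for all x, y, we must have A^* = A^T. Therefore
A^* =
[[0, 0],
 [-1, 1],
 [3, 2]].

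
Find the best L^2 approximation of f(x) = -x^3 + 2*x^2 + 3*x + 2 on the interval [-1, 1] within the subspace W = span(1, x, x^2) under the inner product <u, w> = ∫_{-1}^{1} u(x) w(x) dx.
g(x) = 2*x^2 + 12*x/5 + 2

The best approximation g ∈ W is the orthogonal projection of f onto W. Writing g = a_0 + a_1 x + a_2 x^2, the coefficients solve the normal equations G · a = b where
  G_{ij} = <φ_i, φ_j> and b_i = <f, φ_i>, with φ_0 = 1, φ_1 = x, φ_2 = x^2.
G =
  [2, 0, 2/3]
  [0, 2/3, 0]
  [2/3, 0, 2/5],
b = (16/3, 8/5, 32/15).
Solving gives a_0 = 2, a_1 = 12/5, a_2 = 2, so
  g(x) = 2*x^2 + 12*x/5 + 2.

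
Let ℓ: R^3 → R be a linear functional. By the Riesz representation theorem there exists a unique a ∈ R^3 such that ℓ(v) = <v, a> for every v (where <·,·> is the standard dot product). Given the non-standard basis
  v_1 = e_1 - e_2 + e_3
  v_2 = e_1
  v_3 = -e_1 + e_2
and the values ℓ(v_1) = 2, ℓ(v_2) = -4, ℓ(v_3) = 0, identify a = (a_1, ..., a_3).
a = (-4, -4, 2)

Write a = (a_1, ..., a_3) in the standard basis. For each basis vector v_i, ℓ(v_i) = <v_i, a> is a linear equation in the a_j's. Collect the n equations into a matrix system V a = ℓ, where row i of V is v_i (expressed in the standard basis). Since V is invertible (lower-triangular with 1s on the diagonal, up to permutation), solve by back-substitution:
  V =
[[1, -1, 1],
 [1, 0, 0],
 [-1, 1, 0]]
  V a = (2, -4, 0)
Solving gives a = (-4, -4, 2).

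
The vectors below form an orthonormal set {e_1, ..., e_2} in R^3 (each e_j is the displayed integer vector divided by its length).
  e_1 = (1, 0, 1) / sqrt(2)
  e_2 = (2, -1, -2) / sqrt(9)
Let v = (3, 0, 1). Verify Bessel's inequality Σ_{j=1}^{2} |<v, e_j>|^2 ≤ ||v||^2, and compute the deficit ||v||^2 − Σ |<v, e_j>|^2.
Σ |<v, e_j>|^2 = 88/9; ||v||^2 = 10; deficit = 2/9

Write each e_j = u_j / sqrt(<u_j, u_j>) where u_j is the displayed integer vector. Then <v, e_j> = <v, u_j> / sqrt(<u_j, u_j>), so |<v, e_j>|^2 = <v, u_j>^2 / <u_j, u_j>.
Coefficients: <v, e_1> = 4/sqrt(2), <v, e_2> = 4/sqrt(9).
Square and sum: Σ |<v, e_j>|^2 = 88/9.
Compute ||v||^2 = v·v = 10.
Deficit = 10 − 88/9 = 2/9 ≥ 0, confirming Bessel's inequality. (The deficit equals ||v − Σ <v,e_j> e_j||^2, the squared distance from v to span{e_j}.)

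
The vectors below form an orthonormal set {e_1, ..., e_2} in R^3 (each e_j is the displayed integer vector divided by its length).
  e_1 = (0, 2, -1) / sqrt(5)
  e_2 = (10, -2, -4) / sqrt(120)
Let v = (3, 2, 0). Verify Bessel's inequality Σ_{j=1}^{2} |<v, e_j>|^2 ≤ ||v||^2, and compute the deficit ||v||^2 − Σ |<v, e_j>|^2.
Σ |<v, e_j>|^2 = 53/6; ||v||^2 = 13; deficit = 25/6

Write each e_j = u_j / sqrt(<u_j, u_j>) where u_j is the displayed integer vector. Then <v, e_j> = <v, u_j> / sqrt(<u_j, u_j>), so |<v, e_j>|^2 = <v, u_j>^2 / <u_j, u_j>.
Coefficients: <v, e_1> = 4/sqrt(5), <v, e_2> = 26/sqrt(120).
Square and sum: Σ |<v, e_j>|^2 = 53/6.
Compute ||v||^2 = v·v = 13.
Deficit = 13 − 53/6 = 25/6 ≥ 0, confirming Bessel's inequality. (The deficit equals ||v − Σ <v,e_j> e_j||^2, the squared distance from v to span{e_j}.)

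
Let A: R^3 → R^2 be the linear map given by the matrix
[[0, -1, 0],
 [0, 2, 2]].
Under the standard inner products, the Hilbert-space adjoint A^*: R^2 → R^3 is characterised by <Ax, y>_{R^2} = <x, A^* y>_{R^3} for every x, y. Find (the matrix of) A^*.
A^* = A^T =
[[0, 0],
 [-1, 2],
 [0, 2]]

For real matrices with standard dot products, the defining identity <Ax, y> = <x, A^* y> gives (Ax)^T y = x^T (A^*) y, i.e. x^T A^T y = x^T (A^*) y. Since this holds for all x, y, we must have A^* = A^T. Therefore
A^* =
[[0, 0],
 [-1, 2],
 [0, 2]].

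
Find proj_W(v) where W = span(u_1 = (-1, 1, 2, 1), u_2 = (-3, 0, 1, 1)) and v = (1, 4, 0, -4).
proj_W(v) = (98/41, 31/41, 19/41, -12/41)

Set up U = [u_1 | ... | u_2] ∈ R^(4×2). The projector onto W = col(U) is P = U (U^T U)^(-1) U^T.
Compute U^T U =
  [7, 6]
  [6, 11],
and U^T v = (-1, -7).
Solve U^T U · c = U^T v for the coefficients: c = (31/41, -43/41). The projection is proj_W(v) = U c.
Check: (v - proj_W(v)) · u_1 = 0  (should be 0).
Check: (v - proj_W(v)) · u_2 = 0  (should be 0).
Result: proj_W(v) = (98/41, 31/41, 19/41, -12/41).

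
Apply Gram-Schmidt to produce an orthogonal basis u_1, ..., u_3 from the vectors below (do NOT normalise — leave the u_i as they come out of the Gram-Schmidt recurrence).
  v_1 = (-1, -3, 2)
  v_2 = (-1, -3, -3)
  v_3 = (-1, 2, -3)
Orthogonal basis:
  u_1 = (-1, -3, 2)
  u_2 = (-5/7, -15/7, -25/7)
  u_3 = (-3/2, 1/2, 0)

Apply the Gram-Schmidt recurrence
  u_1 = v_1
  u_i = v_i − Σ_{j<i} ((v_i · u_j) / (u_j · u_j)) · u_j.

Step by step this gives:
  u_1 = (-1, -3, 2)
  u_2 = (-5/7, -15/7, -25/7)
  u_3 = (-3/2, 1/2, 0)

Orthogonality check:
  u_2 · u_1 = 0 (should be 0)
  u_3 · u_1 = 0 (should be 0)
  u_3 · u_2 = 0 (should be 0)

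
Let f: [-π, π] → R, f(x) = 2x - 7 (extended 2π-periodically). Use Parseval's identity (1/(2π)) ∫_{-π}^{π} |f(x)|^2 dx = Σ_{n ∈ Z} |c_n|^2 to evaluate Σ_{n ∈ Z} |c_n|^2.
Σ |c_n|^2 = 4π^2/3 + 49

Expand and integrate term by term over [-π, π]:
  ∫ (2x)^2 dx = 4·(2π^3/3); ∫ 2·2·(-7)·x dx = 0 (odd integrand); ∫ (-7)^2 dx = 49·2π.
So (1/(2π)) ∫_{-π}^{π} (2x - 7)^2 dx = 4π^2/3 + 49 = 4π^2/3 + 49.
Parseval ⇒ Σ |c_n|^2 = 4π^2/3 + 49.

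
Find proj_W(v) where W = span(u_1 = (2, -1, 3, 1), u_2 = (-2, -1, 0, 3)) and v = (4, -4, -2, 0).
proj_W(v) = (48/35, -4/35, 6/5, -16/35)

Set up U = [u_1 | ... | u_2] ∈ R^(4×2). The projector onto W = col(U) is P = U (U^T U)^(-1) U^T.
Compute U^T U =
  [15, 0]
  [0, 14],
and U^T v = (6, -4).
Solve U^T U · c = U^T v for the coefficients: c = (2/5, -2/7). The projection is proj_W(v) = U c.
Check: (v - proj_W(v)) · u_1 = 0  (should be 0).
Check: (v - proj_W(v)) · u_2 = 0  (should be 0).
Result: proj_W(v) = (48/35, -4/35, 6/5, -16/35).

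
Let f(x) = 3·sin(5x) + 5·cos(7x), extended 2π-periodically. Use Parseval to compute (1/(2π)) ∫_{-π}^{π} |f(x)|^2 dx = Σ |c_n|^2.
Σ |c_n|^2 = 17

Expand |f|^2 and use orthogonality of {sin(nx), cos(mx)} on [-π, π]:
  ∫_{-π}^{π} sin(nx)^2 dx = π, ∫ cos(mx)^2 dx = π, and cross terms integrate to 0.
So ∫_{-π}^{π} f(x)^2 dx = 3^2 · π + 5^2 · π = (9 + 25)π.
Divide by 2π: (9 + 25)/2 = 17.
By Parseval, this equals Σ |c_n|^2.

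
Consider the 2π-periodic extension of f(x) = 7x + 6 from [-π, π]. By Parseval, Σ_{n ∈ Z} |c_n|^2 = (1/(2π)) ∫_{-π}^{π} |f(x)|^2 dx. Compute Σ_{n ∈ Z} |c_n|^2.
Σ |c_n|^2 = 49π^2/3 + 36

Expand and integrate term by term over [-π, π]:
  ∫ (7x)^2 dx = 49·(2π^3/3); ∫ 2·7·(6)·x dx = 0 (odd integrand); ∫ 6^2 dx = 36·2π.
So (1/(2π)) ∫_{-π}^{π} (7x + 6)^2 dx = 49π^2/3 + 36 = 49π^2/3 + 36.
Parseval ⇒ Σ |c_n|^2 = 49π^2/3 + 36.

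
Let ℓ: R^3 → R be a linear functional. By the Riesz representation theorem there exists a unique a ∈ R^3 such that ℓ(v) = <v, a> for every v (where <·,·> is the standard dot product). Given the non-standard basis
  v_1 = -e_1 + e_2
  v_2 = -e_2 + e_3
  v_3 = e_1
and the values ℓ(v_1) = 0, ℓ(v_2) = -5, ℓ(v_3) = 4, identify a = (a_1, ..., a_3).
a = (4, 4, -1)

Write a = (a_1, ..., a_3) in the standard basis. For each basis vector v_i, ℓ(v_i) = <v_i, a> is a linear equation in the a_j's. Collect the n equations into a matrix system V a = ℓ, where row i of V is v_i (expressed in the standard basis). Since V is invertible (lower-triangular with 1s on the diagonal, up to permutation), solve by back-substitution:
  V =
[[-1, 1, 0],
 [0, -1, 1],
 [1, 0, 0]]
  V a = (0, -5, 4)
Solving gives a = (4, 4, -1).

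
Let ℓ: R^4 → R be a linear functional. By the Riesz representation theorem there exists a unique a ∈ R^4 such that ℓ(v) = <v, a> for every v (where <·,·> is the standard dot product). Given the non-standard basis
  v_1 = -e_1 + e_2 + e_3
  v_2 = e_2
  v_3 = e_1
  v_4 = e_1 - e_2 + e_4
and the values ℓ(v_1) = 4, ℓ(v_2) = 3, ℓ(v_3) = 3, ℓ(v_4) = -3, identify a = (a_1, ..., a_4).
a = (3, 3, 4, -3)

Write a = (a_1, ..., a_4) in the standard basis. For each basis vector v_i, ℓ(v_i) = <v_i, a> is a linear equation in the a_j's. Collect the n equations into a matrix system V a = ℓ, where row i of V is v_i (expressed in the standard basis). Since V is invertible (lower-triangular with 1s on the diagonal, up to permutation), solve by back-substitution:
  V =
[[-1, 1, 1, 0],
 [0, 1, 0, 0],
 [1, 0, 0, 0],
 [1, -1, 0, 1]]
  V a = (4, 3, 3, -3)
Solving gives a = (3, 3, 4, -3).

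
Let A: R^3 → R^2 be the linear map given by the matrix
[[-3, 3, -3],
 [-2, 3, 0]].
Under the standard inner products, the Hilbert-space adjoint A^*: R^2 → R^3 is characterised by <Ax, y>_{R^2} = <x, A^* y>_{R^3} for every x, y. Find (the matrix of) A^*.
A^* = A^T =
[[-3, -2],
 [3, 3],
 [-3, 0]]

For real matrices with standard dot products, the defining identity <Ax, y> = <x, A^* y> gives (Ax)^T y = x^T (A^*) y, i.e. x^T A^T y = x^T (A^*) y. Since this holds for all x, y, we must have A^* = A^T. Therefore
A^* =
[[-3, -2],
 [3, 3],
 [-3, 0]].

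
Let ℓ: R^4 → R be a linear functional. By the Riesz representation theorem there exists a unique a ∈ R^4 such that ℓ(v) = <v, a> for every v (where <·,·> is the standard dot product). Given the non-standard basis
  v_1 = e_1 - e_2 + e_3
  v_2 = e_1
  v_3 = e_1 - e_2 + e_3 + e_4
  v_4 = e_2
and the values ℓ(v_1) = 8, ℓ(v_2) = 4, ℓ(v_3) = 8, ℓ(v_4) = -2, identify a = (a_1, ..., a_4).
a = (4, -2, 2, 0)

Write a = (a_1, ..., a_4) in the standard basis. For each basis vector v_i, ℓ(v_i) = <v_i, a> is a linear equation in the a_j's. Collect the n equations into a matrix system V a = ℓ, where row i of V is v_i (expressed in the standard basis). Since V is invertible (lower-triangular with 1s on the diagonal, up to permutation), solve by back-substitution:
  V =
[[1, -1, 1, 0],
 [1, 0, 0, 0],
 [1, -1, 1, 1],
 [0, 1, 0, 0]]
  V a = (8, 4, 8, -2)
Solving gives a = (4, -2, 2, 0).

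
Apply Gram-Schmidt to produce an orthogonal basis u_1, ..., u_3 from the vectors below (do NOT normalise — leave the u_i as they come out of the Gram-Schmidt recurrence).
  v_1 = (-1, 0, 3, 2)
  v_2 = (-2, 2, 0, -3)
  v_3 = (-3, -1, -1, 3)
Orthogonal basis:
  u_1 = (-1, 0, 3, 2)
  u_2 = (-16/7, 2, 6/7, -17/7)
  u_3 = (-338/111, -65/111, -78/37, 182/111)

Apply the Gram-Schmidt recurrence
  u_1 = v_1
  u_i = v_i − Σ_{j<i} ((v_i · u_j) / (u_j · u_j)) · u_j.

Step by step this gives:
  u_1 = (-1, 0, 3, 2)
  u_2 = (-16/7, 2, 6/7, -17/7)
  u_3 = (-338/111, -65/111, -78/37, 182/111)

Orthogonality check:
  u_2 · u_1 = 0 (should be 0)
  u_3 · u_1 = 0 (should be 0)
  u_3 · u_2 = 0 (should be 0)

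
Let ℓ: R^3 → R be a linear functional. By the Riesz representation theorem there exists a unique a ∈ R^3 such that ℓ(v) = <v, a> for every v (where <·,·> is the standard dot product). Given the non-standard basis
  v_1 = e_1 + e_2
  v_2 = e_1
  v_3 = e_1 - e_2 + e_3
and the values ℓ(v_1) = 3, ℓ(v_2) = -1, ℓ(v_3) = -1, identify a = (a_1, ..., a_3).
a = (-1, 4, 4)

Write a = (a_1, ..., a_3) in the standard basis. For each basis vector v_i, ℓ(v_i) = <v_i, a> is a linear equation in the a_j's. Collect the n equations into a matrix system V a = ℓ, where row i of V is v_i (expressed in the standard basis). Since V is invertible (lower-triangular with 1s on the diagonal, up to permutation), solve by back-substitution:
  V =
[[1, 1, 0],
 [1, 0, 0],
 [1, -1, 1]]
  V a = (3, -1, -1)
Solving gives a = (-1, 4, 4).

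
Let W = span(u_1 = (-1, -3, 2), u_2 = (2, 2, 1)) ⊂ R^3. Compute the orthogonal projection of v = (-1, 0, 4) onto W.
proj_W(v) = (71/90, -23/18, 134/45)

Set up U = [u_1 | ... | u_2] ∈ R^(3×2). The projector onto W = col(U) is P = U (U^T U)^(-1) U^T.
Compute U^T U =
  [14, -6]
  [-6, 9],
and U^T v = (9, 2).
Solve U^T U · c = U^T v for the coefficients: c = (31/30, 41/45). The projection is proj_W(v) = U c.
Check: (v - proj_W(v)) · u_1 = 0  (should be 0).
Check: (v - proj_W(v)) · u_2 = 0  (should be 0).
Result: proj_W(v) = (71/90, -23/18, 134/45).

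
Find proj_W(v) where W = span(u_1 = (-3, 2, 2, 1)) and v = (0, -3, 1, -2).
proj_W(v) = (1, -2/3, -2/3, -1/3)

Set up U = [u_1 | ... | u_1] ∈ R^(4×1). The projector onto W = col(U) is P = U (U^T U)^(-1) U^T.
Compute U^T U =
  [18],
and U^T v = (-6).
Solve U^T U · c = U^T v for the coefficients: c = (-1/3). The projection is proj_W(v) = U c.
Check: (v - proj_W(v)) · u_1 = 0  (should be 0).
Result: proj_W(v) = (1, -2/3, -2/3, -1/3).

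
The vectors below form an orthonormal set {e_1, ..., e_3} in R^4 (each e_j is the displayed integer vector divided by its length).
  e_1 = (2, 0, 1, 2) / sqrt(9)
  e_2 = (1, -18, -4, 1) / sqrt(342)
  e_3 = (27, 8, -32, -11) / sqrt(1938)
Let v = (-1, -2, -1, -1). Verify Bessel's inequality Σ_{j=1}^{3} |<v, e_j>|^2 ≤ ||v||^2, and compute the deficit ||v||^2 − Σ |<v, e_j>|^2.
Σ |<v, e_j>|^2 = 7; ||v||^2 = 7; deficit = 0

Write each e_j = u_j / sqrt(<u_j, u_j>) where u_j is the displayed integer vector. Then <v, e_j> = <v, u_j> / sqrt(<u_j, u_j>), so |<v, e_j>|^2 = <v, u_j>^2 / <u_j, u_j>.
Coefficients: <v, e_1> = -5/sqrt(9), <v, e_2> = 38/sqrt(342), <v, e_3> = 0/sqrt(1938).
Square and sum: Σ |<v, e_j>|^2 = 7.
Compute ||v||^2 = v·v = 7.
Deficit = 7 − 7 = 0 ≥ 0, confirming Bessel's inequality. (The deficit equals ||v − Σ <v,e_j> e_j||^2, the squared distance from v to span{e_j}.)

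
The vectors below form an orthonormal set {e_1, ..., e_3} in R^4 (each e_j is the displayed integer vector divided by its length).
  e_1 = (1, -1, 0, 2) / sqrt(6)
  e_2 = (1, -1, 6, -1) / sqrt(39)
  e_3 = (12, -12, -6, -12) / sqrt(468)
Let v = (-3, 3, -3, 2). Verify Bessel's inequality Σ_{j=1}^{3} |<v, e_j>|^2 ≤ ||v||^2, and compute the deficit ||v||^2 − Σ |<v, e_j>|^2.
Σ |<v, e_j>|^2 = 31; ||v||^2 = 31; deficit = 0

Write each e_j = u_j / sqrt(<u_j, u_j>) where u_j is the displayed integer vector. Then <v, e_j> = <v, u_j> / sqrt(<u_j, u_j>), so |<v, e_j>|^2 = <v, u_j>^2 / <u_j, u_j>.
Coefficients: <v, e_1> = -2/sqrt(6), <v, e_2> = -26/sqrt(39), <v, e_3> = -78/sqrt(468).
Square and sum: Σ |<v, e_j>|^2 = 31.
Compute ||v||^2 = v·v = 31.
Deficit = 31 − 31 = 0 ≥ 0, confirming Bessel's inequality. (The deficit equals ||v − Σ <v,e_j> e_j||^2, the squared distance from v to span{e_j}.)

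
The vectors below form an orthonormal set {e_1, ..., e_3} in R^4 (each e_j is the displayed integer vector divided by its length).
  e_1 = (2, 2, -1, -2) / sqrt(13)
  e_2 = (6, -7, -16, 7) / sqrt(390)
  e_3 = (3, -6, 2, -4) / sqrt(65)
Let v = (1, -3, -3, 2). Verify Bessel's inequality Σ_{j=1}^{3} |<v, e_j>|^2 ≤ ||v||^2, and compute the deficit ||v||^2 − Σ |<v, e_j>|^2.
Σ |<v, e_j>|^2 = 1793/78; ||v||^2 = 23; deficit = 1/78

Write each e_j = u_j / sqrt(<u_j, u_j>) where u_j is the displayed integer vector. Then <v, e_j> = <v, u_j> / sqrt(<u_j, u_j>), so |<v, e_j>|^2 = <v, u_j>^2 / <u_j, u_j>.
Coefficients: <v, e_1> = -5/sqrt(13), <v, e_2> = 89/sqrt(390), <v, e_3> = 7/sqrt(65).
Square and sum: Σ |<v, e_j>|^2 = 1793/78.
Compute ||v||^2 = v·v = 23.
Deficit = 23 − 1793/78 = 1/78 ≥ 0, confirming Bessel's inequality. (The deficit equals ||v − Σ <v,e_j> e_j||^2, the squared distance from v to span{e_j}.)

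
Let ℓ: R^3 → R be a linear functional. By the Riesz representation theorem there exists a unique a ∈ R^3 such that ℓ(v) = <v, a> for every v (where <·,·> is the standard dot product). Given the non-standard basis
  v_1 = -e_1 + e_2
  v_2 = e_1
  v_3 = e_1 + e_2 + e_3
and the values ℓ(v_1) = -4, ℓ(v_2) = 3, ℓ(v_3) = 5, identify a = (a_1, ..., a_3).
a = (3, -1, 3)

Write a = (a_1, ..., a_3) in the standard basis. For each basis vector v_i, ℓ(v_i) = <v_i, a> is a linear equation in the a_j's. Collect the n equations into a matrix system V a = ℓ, where row i of V is v_i (expressed in the standard basis). Since V is invertible (lower-triangular with 1s on the diagonal, up to permutation), solve by back-substitution:
  V =
[[-1, 1, 0],
 [1, 0, 0],
 [1, 1, 1]]
  V a = (-4, 3, 5)
Solving gives a = (3, -1, 3).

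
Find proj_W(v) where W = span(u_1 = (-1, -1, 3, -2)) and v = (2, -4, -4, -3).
proj_W(v) = (4/15, 4/15, -4/5, 8/15)

Set up U = [u_1 | ... | u_1] ∈ R^(4×1). The projector onto W = col(U) is P = U (U^T U)^(-1) U^T.
Compute U^T U =
  [15],
and U^T v = (-4).
Solve U^T U · c = U^T v for the coefficients: c = (-4/15). The projection is proj_W(v) = U c.
Check: (v - proj_W(v)) · u_1 = 0  (should be 0).
Result: proj_W(v) = (4/15, 4/15, -4/5, 8/15).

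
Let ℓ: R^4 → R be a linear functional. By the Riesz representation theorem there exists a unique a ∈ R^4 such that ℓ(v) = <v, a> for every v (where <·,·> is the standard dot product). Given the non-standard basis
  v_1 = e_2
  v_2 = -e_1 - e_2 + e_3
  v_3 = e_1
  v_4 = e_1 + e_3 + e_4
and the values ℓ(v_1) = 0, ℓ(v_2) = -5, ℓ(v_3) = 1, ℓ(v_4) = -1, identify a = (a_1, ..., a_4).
a = (1, 0, -4, 2)

Write a = (a_1, ..., a_4) in the standard basis. For each basis vector v_i, ℓ(v_i) = <v_i, a> is a linear equation in the a_j's. Collect the n equations into a matrix system V a = ℓ, where row i of V is v_i (expressed in the standard basis). Since V is invertible (lower-triangular with 1s on the diagonal, up to permutation), solve by back-substitution:
  V =
[[0, 1, 0, 0],
 [-1, -1, 1, 0],
 [1, 0, 0, 0],
 [1, 0, 1, 1]]
  V a = (0, -5, 1, -1)
Solving gives a = (1, 0, -4, 2).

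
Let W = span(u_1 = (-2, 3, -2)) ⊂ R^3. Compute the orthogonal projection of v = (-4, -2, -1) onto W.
proj_W(v) = (-8/17, 12/17, -8/17)

Set up U = [u_1 | ... | u_1] ∈ R^(3×1). The projector onto W = col(U) is P = U (U^T U)^(-1) U^T.
Compute U^T U =
  [17],
and U^T v = (4).
Solve U^T U · c = U^T v for the coefficients: c = (4/17). The projection is proj_W(v) = U c.
Check: (v - proj_W(v)) · u_1 = 0  (should be 0).
Result: proj_W(v) = (-8/17, 12/17, -8/17).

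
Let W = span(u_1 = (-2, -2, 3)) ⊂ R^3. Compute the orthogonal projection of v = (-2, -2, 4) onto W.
proj_W(v) = (-40/17, -40/17, 60/17)

Set up U = [u_1 | ... | u_1] ∈ R^(3×1). The projector onto W = col(U) is P = U (U^T U)^(-1) U^T.
Compute U^T U =
  [17],
and U^T v = (20).
Solve U^T U · c = U^T v for the coefficients: c = (20/17). The projection is proj_W(v) = U c.
Check: (v - proj_W(v)) · u_1 = 0  (should be 0).
Result: proj_W(v) = (-40/17, -40/17, 60/17).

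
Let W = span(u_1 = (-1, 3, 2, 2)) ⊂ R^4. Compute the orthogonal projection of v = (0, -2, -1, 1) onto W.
proj_W(v) = (1/3, -1, -2/3, -2/3)

Set up U = [u_1 | ... | u_1] ∈ R^(4×1). The projector onto W = col(U) is P = U (U^T U)^(-1) U^T.
Compute U^T U =
  [18],
and U^T v = (-6).
Solve U^T U · c = U^T v for the coefficients: c = (-1/3). The projection is proj_W(v) = U c.
Check: (v - proj_W(v)) · u_1 = 0  (should be 0).
Result: proj_W(v) = (1/3, -1, -2/3, -2/3).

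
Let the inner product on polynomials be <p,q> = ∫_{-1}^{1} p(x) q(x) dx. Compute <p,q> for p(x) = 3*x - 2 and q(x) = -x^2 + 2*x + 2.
<p,q> = -8/3

Expand the product: p(x)·q(x) = -3*x^3 + 8*x^2 + 2*x - 4.
∫_{-1}^{1} of each monomial x^k gives [2/(k+1) if k even, 0 if k odd]. Integrating term-by-term (or equivalently evaluating the antiderivative F(x) = -3*x^4/4 + 8*x^3/3 + x^2 - 4*x at the endpoints):
  F(1) − F(−1) = -13/12 − (19/12) = -8/3.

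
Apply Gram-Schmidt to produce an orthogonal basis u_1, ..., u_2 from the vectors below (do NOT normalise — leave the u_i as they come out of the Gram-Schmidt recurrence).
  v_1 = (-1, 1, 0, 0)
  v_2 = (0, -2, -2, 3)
Orthogonal basis:
  u_1 = (-1, 1, 0, 0)
  u_2 = (-1, -1, -2, 3)

Apply the Gram-Schmidt recurrence
  u_1 = v_1
  u_i = v_i − Σ_{j<i} ((v_i · u_j) / (u_j · u_j)) · u_j.

Step by step this gives:
  u_1 = (-1, 1, 0, 0)
  u_2 = (-1, -1, -2, 3)

Orthogonality check:
  u_2 · u_1 = 0 (should be 0)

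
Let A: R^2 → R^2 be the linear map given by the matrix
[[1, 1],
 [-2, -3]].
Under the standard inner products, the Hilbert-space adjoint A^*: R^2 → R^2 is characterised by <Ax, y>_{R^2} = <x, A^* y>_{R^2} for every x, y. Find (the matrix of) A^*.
A^* = A^T =
[[1, -2],
 [1, -3]]

For real matrices with standard dot products, the defining identity <Ax, y> = <x, A^* y> gives (Ax)^T y = x^T (A^*) y, i.e. x^T A^T y = x^T (A^*) y. Since this holds for all x, y, we must have A^* = A^T. Therefore
A^* =
[[1, -2],
 [1, -3]].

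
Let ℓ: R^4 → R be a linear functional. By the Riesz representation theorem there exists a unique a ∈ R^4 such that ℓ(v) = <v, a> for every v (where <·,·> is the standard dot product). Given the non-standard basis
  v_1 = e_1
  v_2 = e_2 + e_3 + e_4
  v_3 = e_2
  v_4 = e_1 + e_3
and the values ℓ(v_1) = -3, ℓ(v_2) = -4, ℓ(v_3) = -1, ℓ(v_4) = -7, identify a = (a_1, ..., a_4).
a = (-3, -1, -4, 1)

Write a = (a_1, ..., a_4) in the standard basis. For each basis vector v_i, ℓ(v_i) = <v_i, a> is a linear equation in the a_j's. Collect the n equations into a matrix system V a = ℓ, where row i of V is v_i (expressed in the standard basis). Since V is invertible (lower-triangular with 1s on the diagonal, up to permutation), solve by back-substitution:
  V =
[[1, 0, 0, 0],
 [0, 1, 1, 1],
 [0, 1, 0, 0],
 [1, 0, 1, 0]]
  V a = (-3, -4, -1, -7)
Solving gives a = (-3, -1, -4, 1).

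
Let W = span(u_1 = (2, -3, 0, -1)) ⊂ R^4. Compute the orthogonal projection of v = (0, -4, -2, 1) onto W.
proj_W(v) = (11/7, -33/14, 0, -11/14)

Set up U = [u_1 | ... | u_1] ∈ R^(4×1). The projector onto W = col(U) is P = U (U^T U)^(-1) U^T.
Compute U^T U =
  [14],
and U^T v = (11).
Solve U^T U · c = U^T v for the coefficients: c = (11/14). The projection is proj_W(v) = U c.
Check: (v - proj_W(v)) · u_1 = 0  (should be 0).
Result: proj_W(v) = (11/7, -33/14, 0, -11/14).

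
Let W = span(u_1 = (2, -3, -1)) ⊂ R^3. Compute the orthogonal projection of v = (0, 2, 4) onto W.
proj_W(v) = (-10/7, 15/7, 5/7)

Set up U = [u_1 | ... | u_1] ∈ R^(3×1). The projector onto W = col(U) is P = U (U^T U)^(-1) U^T.
Compute U^T U =
  [14],
and U^T v = (-10).
Solve U^T U · c = U^T v for the coefficients: c = (-5/7). The projection is proj_W(v) = U c.
Check: (v - proj_W(v)) · u_1 = 0  (should be 0).
Result: proj_W(v) = (-10/7, 15/7, 5/7).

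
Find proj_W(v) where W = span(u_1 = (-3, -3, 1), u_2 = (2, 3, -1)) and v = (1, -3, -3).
proj_W(v) = (1, -9/5, 3/5)

Set up U = [u_1 | ... | u_2] ∈ R^(3×2). The projector onto W = col(U) is P = U (U^T U)^(-1) U^T.
Compute U^T U =
  [19, -16]
  [-16, 14],
and U^T v = (3, -4).
Solve U^T U · c = U^T v for the coefficients: c = (-11/5, -14/5). The projection is proj_W(v) = U c.
Check: (v - proj_W(v)) · u_1 = 0  (should be 0).
Check: (v - proj_W(v)) · u_2 = 0  (should be 0).
Result: proj_W(v) = (1, -9/5, 3/5).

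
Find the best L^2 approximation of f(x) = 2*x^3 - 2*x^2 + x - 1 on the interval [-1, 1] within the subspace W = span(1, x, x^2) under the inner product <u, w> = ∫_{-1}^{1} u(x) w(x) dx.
g(x) = -2*x^2 + 11*x/5 - 1

The best approximation g ∈ W is the orthogonal projection of f onto W. Writing g = a_0 + a_1 x + a_2 x^2, the coefficients solve the normal equations G · a = b where
  G_{ij} = <φ_i, φ_j> and b_i = <f, φ_i>, with φ_0 = 1, φ_1 = x, φ_2 = x^2.
G =
  [2, 0, 2/3]
  [0, 2/3, 0]
  [2/3, 0, 2/5],
b = (-10/3, 22/15, -22/15).
Solving gives a_0 = -1, a_1 = 11/5, a_2 = -2, so
  g(x) = -2*x^2 + 11*x/5 - 1.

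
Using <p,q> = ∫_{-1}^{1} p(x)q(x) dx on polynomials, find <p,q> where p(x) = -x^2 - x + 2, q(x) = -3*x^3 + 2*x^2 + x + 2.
<p,q> = 136/15

Expand the product: p(x)·q(x) = 3*x^5 + x^4 - 9*x^3 + x^2 + 4.
∫_{-1}^{1} of each monomial x^k gives [2/(k+1) if k even, 0 if k odd]. Integrating term-by-term (or equivalently evaluating the antiderivative F(x) = x^6/2 + x^5/5 - 9*x^4/4 + x^3/3 + 4*x at the endpoints):
  F(1) − F(−1) = 167/60 − (-377/60) = 136/15.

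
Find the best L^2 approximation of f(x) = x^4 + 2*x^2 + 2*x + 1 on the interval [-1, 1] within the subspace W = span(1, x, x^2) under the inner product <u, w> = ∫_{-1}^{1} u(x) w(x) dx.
g(x) = 20*x^2/7 + 2*x + 32/35

The best approximation g ∈ W is the orthogonal projection of f onto W. Writing g = a_0 + a_1 x + a_2 x^2, the coefficients solve the normal equations G · a = b where
  G_{ij} = <φ_i, φ_j> and b_i = <f, φ_i>, with φ_0 = 1, φ_1 = x, φ_2 = x^2.
G =
  [2, 0, 2/3]
  [0, 2/3, 0]
  [2/3, 0, 2/5],
b = (56/15, 4/3, 184/105).
Solving gives a_0 = 32/35, a_1 = 2, a_2 = 20/7, so
  g(x) = 20*x^2/7 + 2*x + 32/35.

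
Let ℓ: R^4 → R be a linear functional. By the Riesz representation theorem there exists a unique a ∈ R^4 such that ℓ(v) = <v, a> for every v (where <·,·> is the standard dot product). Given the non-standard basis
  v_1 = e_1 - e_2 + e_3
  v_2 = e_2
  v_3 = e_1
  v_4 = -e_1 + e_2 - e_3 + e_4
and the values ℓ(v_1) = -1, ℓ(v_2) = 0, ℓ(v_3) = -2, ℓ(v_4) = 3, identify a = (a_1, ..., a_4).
a = (-2, 0, 1, 2)

Write a = (a_1, ..., a_4) in the standard basis. For each basis vector v_i, ℓ(v_i) = <v_i, a> is a linear equation in the a_j's. Collect the n equations into a matrix system V a = ℓ, where row i of V is v_i (expressed in the standard basis). Since V is invertible (lower-triangular with 1s on the diagonal, up to permutation), solve by back-substitution:
  V =
[[1, -1, 1, 0],
 [0, 1, 0, 0],
 [1, 0, 0, 0],
 [-1, 1, -1, 1]]
  V a = (-1, 0, -2, 3)
Solving gives a = (-2, 0, 1, 2).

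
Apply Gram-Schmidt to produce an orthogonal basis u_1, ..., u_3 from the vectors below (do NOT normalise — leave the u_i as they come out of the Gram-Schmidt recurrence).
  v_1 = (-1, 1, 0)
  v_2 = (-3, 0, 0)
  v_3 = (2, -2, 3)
Orthogonal basis:
  u_1 = (-1, 1, 0)
  u_2 = (-3/2, -3/2, 0)
  u_3 = (0, 0, 3)

Apply the Gram-Schmidt recurrence
  u_1 = v_1
  u_i = v_i − Σ_{j<i} ((v_i · u_j) / (u_j · u_j)) · u_j.

Step by step this gives:
  u_1 = (-1, 1, 0)
  u_2 = (-3/2, -3/2, 0)
  u_3 = (0, 0, 3)

Orthogonality check:
  u_2 · u_1 = 0 (should be 0)
  u_3 · u_1 = 0 (should be 0)
  u_3 · u_2 = 0 (should be 0)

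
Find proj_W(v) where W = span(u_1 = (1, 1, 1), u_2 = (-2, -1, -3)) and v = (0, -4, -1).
proj_W(v) = (-5/3, -19/6, -1/6)

Set up U = [u_1 | ... | u_2] ∈ R^(3×2). The projector onto W = col(U) is P = U (U^T U)^(-1) U^T.
Compute U^T U =
  [3, -6]
  [-6, 14],
and U^T v = (-5, 7).
Solve U^T U · c = U^T v for the coefficients: c = (-14/3, -3/2). The projection is proj_W(v) = U c.
Check: (v - proj_W(v)) · u_1 = 0  (should be 0).
Check: (v - proj_W(v)) · u_2 = 0  (should be 0).
Result: proj_W(v) = (-5/3, -19/6, -1/6).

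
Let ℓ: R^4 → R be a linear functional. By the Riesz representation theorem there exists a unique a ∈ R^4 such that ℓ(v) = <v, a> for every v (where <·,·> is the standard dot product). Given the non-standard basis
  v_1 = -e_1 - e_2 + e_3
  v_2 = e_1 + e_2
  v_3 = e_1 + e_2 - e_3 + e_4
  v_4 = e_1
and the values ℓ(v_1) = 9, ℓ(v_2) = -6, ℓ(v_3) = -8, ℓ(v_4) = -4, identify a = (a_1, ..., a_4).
a = (-4, -2, 3, 1)

Write a = (a_1, ..., a_4) in the standard basis. For each basis vector v_i, ℓ(v_i) = <v_i, a> is a linear equation in the a_j's. Collect the n equations into a matrix system V a = ℓ, where row i of V is v_i (expressed in the standard basis). Since V is invertible (lower-triangular with 1s on the diagonal, up to permutation), solve by back-substitution:
  V =
[[-1, -1, 1, 0],
 [1, 1, 0, 0],
 [1, 1, -1, 1],
 [1, 0, 0, 0]]
  V a = (9, -6, -8, -4)
Solving gives a = (-4, -2, 3, 1).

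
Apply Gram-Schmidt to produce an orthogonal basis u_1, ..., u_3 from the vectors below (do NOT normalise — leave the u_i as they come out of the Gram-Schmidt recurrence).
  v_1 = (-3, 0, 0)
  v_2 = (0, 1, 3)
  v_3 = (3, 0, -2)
Orthogonal basis:
  u_1 = (-3, 0, 0)
  u_2 = (0, 1, 3)
  u_3 = (0, 3/5, -1/5)

Apply the Gram-Schmidt recurrence
  u_1 = v_1
  u_i = v_i − Σ_{j<i} ((v_i · u_j) / (u_j · u_j)) · u_j.

Step by step this gives:
  u_1 = (-3, 0, 0)
  u_2 = (0, 1, 3)
  u_3 = (0, 3/5, -1/5)

Orthogonality check:
  u_2 · u_1 = 0 (should be 0)
  u_3 · u_1 = 0 (should be 0)
  u_3 · u_2 = 0 (should be 0)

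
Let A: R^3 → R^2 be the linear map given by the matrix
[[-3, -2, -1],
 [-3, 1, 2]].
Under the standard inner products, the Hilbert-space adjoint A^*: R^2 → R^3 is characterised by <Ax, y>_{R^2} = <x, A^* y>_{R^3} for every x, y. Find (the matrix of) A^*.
A^* = A^T =
[[-3, -3],
 [-2, 1],
 [-1, 2]]

For real matrices with standard dot products, the defining identity <Ax, y> = <x, A^* y> gives (Ax)^T y = x^T (A^*) y, i.e. x^T A^T y = x^T (A^*) y. Since this holds for all x, y, we must have A^* = A^T. Therefore
A^* =
[[-3, -3],
 [-2, 1],
 [-1, 2]].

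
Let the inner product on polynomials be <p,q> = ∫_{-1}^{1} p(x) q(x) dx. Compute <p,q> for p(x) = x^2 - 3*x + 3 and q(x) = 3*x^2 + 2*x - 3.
<p,q> = -84/5

Expand the product: p(x)·q(x) = 3*x^4 - 7*x^3 + 15*x - 9.
∫_{-1}^{1} of each monomial x^k gives [2/(k+1) if k even, 0 if k odd]. Integrating term-by-term (or equivalently evaluating the antiderivative F(x) = 3*x^5/5 - 7*x^4/4 + 15*x^2/2 - 9*x at the endpoints):
  F(1) − F(−1) = -53/20 − (283/20) = -84/5.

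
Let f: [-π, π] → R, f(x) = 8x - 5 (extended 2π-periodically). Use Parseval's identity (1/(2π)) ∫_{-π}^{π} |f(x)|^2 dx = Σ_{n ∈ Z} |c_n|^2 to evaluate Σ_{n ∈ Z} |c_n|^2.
Σ |c_n|^2 = 64π^2/3 + 25

Expand and integrate term by term over [-π, π]:
  ∫ (8x)^2 dx = 64·(2π^3/3); ∫ 2·8·(-5)·x dx = 0 (odd integrand); ∫ (-5)^2 dx = 25·2π.
So (1/(2π)) ∫_{-π}^{π} (8x - 5)^2 dx = 64π^2/3 + 25 = 64π^2/3 + 25.
Parseval ⇒ Σ |c_n|^2 = 64π^2/3 + 25.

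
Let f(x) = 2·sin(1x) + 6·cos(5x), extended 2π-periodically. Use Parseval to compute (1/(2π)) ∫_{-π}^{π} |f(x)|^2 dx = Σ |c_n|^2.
Σ |c_n|^2 = 20

Expand |f|^2 and use orthogonality of {sin(nx), cos(mx)} on [-π, π]:
  ∫_{-π}^{π} sin(nx)^2 dx = π, ∫ cos(mx)^2 dx = π, and cross terms integrate to 0.
So ∫_{-π}^{π} f(x)^2 dx = 2^2 · π + 6^2 · π = (4 + 36)π.
Divide by 2π: (4 + 36)/2 = 20.
By Parseval, this equals Σ |c_n|^2.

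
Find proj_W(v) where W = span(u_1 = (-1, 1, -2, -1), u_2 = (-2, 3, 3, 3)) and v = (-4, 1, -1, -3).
proj_W(v) = (-124/67, 135/67, -171/67, -69/67)

Set up U = [u_1 | ... | u_2] ∈ R^(4×2). The projector onto W = col(U) is P = U (U^T U)^(-1) U^T.
Compute U^T U =
  [7, -4]
  [-4, 31],
and U^T v = (10, -1).
Solve U^T U · c = U^T v for the coefficients: c = (102/67, 11/67). The projection is proj_W(v) = U c.
Check: (v - proj_W(v)) · u_1 = 0  (should be 0).
Check: (v - proj_W(v)) · u_2 = 0  (should be 0).
Result: proj_W(v) = (-124/67, 135/67, -171/67, -69/67).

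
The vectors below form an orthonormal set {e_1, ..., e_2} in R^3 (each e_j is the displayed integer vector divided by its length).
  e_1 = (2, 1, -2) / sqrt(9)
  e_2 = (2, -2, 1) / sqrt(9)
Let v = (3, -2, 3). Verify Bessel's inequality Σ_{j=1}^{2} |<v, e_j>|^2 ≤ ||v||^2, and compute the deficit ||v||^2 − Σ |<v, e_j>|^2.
Σ |<v, e_j>|^2 = 173/9; ||v||^2 = 22; deficit = 25/9

Write each e_j = u_j / sqrt(<u_j, u_j>) where u_j is the displayed integer vector. Then <v, e_j> = <v, u_j> / sqrt(<u_j, u_j>), so |<v, e_j>|^2 = <v, u_j>^2 / <u_j, u_j>.
Coefficients: <v, e_1> = -2/sqrt(9), <v, e_2> = 13/sqrt(9).
Square and sum: Σ |<v, e_j>|^2 = 173/9.
Compute ||v||^2 = v·v = 22.
Deficit = 22 − 173/9 = 25/9 ≥ 0, confirming Bessel's inequality. (The deficit equals ||v − Σ <v,e_j> e_j||^2, the squared distance from v to span{e_j}.)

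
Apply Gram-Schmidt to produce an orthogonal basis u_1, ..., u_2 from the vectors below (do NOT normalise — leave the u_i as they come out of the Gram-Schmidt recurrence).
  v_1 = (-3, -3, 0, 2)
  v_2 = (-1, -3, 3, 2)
Orthogonal basis:
  u_1 = (-3, -3, 0, 2)
  u_2 = (13/11, -9/11, 3, 6/11)

Apply the Gram-Schmidt recurrence
  u_1 = v_1
  u_i = v_i − Σ_{j<i} ((v_i · u_j) / (u_j · u_j)) · u_j.

Step by step this gives:
  u_1 = (-3, -3, 0, 2)
  u_2 = (13/11, -9/11, 3, 6/11)

Orthogonality check:
  u_2 · u_1 = 0 (should be 0)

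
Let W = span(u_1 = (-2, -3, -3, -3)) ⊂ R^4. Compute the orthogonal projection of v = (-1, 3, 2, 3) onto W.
proj_W(v) = (44/31, 66/31, 66/31, 66/31)

Set up U = [u_1 | ... | u_1] ∈ R^(4×1). The projector onto W = col(U) is P = U (U^T U)^(-1) U^T.
Compute U^T U =
  [31],
and U^T v = (-22).
Solve U^T U · c = U^T v for the coefficients: c = (-22/31). The projection is proj_W(v) = U c.
Check: (v - proj_W(v)) · u_1 = 0  (should be 0).
Result: proj_W(v) = (44/31, 66/31, 66/31, 66/31).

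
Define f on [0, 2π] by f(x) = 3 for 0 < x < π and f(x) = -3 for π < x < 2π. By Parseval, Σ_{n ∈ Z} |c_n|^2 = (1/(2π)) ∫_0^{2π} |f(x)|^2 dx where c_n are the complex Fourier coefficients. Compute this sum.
Σ |c_n|^2 = 9

Parseval equates the L^2 energy of f (normalised by 1/(2π)) with the ℓ^2 sum of its Fourier coefficients: (1/(2π)) ∫_0^{2π} |f|^2 = Σ |c_n|^2.
Compute the left side: (1/(2π)) [∫_0^π 3^2 dx + ∫_π^{2π} (-3)^2 dx] = (1/(2π)) · (9π + 9π) = (9 + 9)/2 = 9.
So Σ_{n ∈ Z} |c_n|^2 = 9.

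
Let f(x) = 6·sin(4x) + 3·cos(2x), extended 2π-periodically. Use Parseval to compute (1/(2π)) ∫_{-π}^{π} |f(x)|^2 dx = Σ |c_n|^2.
Σ |c_n|^2 = 45/2

Expand |f|^2 and use orthogonality of {sin(nx), cos(mx)} on [-π, π]:
  ∫_{-π}^{π} sin(nx)^2 dx = π, ∫ cos(mx)^2 dx = π, and cross terms integrate to 0.
So ∫_{-π}^{π} f(x)^2 dx = 6^2 · π + 3^2 · π = (36 + 9)π.
Divide by 2π: (36 + 9)/2 = 45/2.
By Parseval, this equals Σ |c_n|^2.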